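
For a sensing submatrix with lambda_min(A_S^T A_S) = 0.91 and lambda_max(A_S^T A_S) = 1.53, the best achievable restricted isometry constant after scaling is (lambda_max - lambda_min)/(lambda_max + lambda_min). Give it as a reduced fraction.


lambda_max - lambda_min = 1.53 - 0.91 = 0.62.
lambda_max + lambda_min = 1.53 + 0.91 = 2.44.
delta = 0.62/2.44 = 62/244 = 31/122.

31/122


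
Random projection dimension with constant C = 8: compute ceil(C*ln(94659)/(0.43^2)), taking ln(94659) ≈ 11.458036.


ln(94659) ≈ 11.458036.
eps^2 = 0.43^2 = 0.1849.
C*ln(N)/eps^2 ≈ 8*11.458036/0.1849 ≈ 495.7506.
m = ceil(495.7506) = 496.

496


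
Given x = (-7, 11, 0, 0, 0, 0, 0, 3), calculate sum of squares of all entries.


Non-zero entries: [(0, -7), (1, 11), (7, 3)]
Squares: [49, 121, 9]
||x||_2^2 = sum = 179.

179


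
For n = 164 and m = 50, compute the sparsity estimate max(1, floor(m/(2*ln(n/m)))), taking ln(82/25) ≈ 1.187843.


n/m = 164/50 = 82/25.
ln(n/m) ≈ 1.187843.
2*ln(n/m) ≈ 2.375686.
m/(2*ln(n/m)) ≈ 50/2.375686 ≈ 21.0466.
floor = 21.
k_max = max(1, 21) = 21.

21


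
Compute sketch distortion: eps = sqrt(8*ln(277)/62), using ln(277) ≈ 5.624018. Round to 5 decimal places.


ln(277) ≈ 5.624018.
8*ln(N)/m ≈ 8*5.624018/62 ≈ 0.72567974.
eps = sqrt(0.72567974) ≈ 0.8518684 ≈ 0.85187.

0.85187


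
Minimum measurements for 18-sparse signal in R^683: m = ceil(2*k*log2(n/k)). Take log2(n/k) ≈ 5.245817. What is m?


log2(n/k) = log2(683/18) ≈ 5.245817.
2*k*log2(n/k) ≈ 2*18*5.245817 = 188.849412.
m = ceil(188.849412) = 189.

189


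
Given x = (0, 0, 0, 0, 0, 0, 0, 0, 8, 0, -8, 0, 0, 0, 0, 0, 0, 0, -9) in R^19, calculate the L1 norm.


Non-zero entries: [(8, 8), (10, -8), (18, -9)]
Absolute values: [8, 8, 9]
||x||_1 = sum = 25.

25


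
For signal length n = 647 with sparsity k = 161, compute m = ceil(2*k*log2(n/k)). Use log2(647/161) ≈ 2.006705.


log2(n/k) = log2(647/161) ≈ 2.006705.
2*k*log2(n/k) ≈ 2*161*2.006705 = 646.15901.
m = ceil(646.15901) = 647.

647


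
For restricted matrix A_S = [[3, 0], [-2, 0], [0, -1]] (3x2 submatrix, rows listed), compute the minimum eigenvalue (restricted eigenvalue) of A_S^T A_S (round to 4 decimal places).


A_S^T A_S = [[13, 0], [0, 1]].
trace = 14.
det = 13.
disc = trace^2 - 4*det = 196 - 4*13 = 144.
sqrt(144) = 12.
lam_min = (14 - 12)/2 = 1 = 1.0000.

1.0000


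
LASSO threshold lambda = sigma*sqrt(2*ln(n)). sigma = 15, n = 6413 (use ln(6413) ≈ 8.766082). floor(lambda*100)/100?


ln(6413) ≈ 8.766082.
2*ln(n) ≈ 17.532164.
sqrt(2*ln(n)) ≈ sqrt(17.532164) ≈ 4.187143.
lambda ≈ 15*4.187143 = 62.807145.
floor(lambda*100)/100 = 62.80.

62.80


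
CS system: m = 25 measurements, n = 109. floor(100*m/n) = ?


100*m/n = 100*25/109 ≈ 22.9358.
floor = 22.

22


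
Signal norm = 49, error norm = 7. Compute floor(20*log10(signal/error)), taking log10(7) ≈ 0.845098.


||x||/||e|| = 49/7 = 7.
log10(7) ≈ 0.845098.
20*log10(||x||/||e||) ≈ 20*0.845098 = 16.90196.
floor(16.90196) = 16.

16


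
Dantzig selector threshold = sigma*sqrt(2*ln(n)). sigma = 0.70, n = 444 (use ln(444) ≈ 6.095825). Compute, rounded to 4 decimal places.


ln(444) ≈ 6.095825.
2*ln(n) ≈ 12.19165.
sqrt(2*ln(n)) ≈ sqrt(12.19165) ≈ 3.491654.
threshold ≈ 0.70*3.491654 = 2.4441578 ≈ 2.4442.

2.4442


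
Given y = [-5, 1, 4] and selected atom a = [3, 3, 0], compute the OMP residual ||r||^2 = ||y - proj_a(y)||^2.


a^T a = 18.
a^T y = -12.
coeff = -12/18 = -2/3.
||r||^2 = 34.

34


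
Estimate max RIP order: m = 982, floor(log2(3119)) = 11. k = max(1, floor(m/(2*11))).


floor(log2(3119)) = 11.
2*11 = 22.
m/(2*floor(log2(n))) = 982/22 ≈ 44.6364.
floor = 44.
k = max(1, 44) = 44.

44


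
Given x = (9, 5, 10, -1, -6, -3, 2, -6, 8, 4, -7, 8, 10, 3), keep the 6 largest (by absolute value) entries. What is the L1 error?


Sorted |x_i| descending: [10, 10, 9, 8, 8, 7, 6, 6, 5, 4, 3, 3, 2, 1]
Keep top 6: [10, 10, 9, 8, 8, 7]
Tail entries: [6, 6, 5, 4, 3, 3, 2, 1]
L1 error = sum of tail = 30.

30


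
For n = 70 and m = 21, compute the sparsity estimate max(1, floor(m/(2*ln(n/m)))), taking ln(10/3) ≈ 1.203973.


n/m = 70/21 = 10/3.
ln(n/m) ≈ 1.203973.
2*ln(n/m) ≈ 2.407946.
m/(2*ln(n/m)) ≈ 21/2.407946 ≈ 8.7211.
floor = 8.
k_max = max(1, 8) = 8.

8


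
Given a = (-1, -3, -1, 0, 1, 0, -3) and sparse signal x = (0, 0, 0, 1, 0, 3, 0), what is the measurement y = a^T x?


Non-zero terms: ['0*1', '0*3']
Products: [0, 0]
y = sum = 0.

0


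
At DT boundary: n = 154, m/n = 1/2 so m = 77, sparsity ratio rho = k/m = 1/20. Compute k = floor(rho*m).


m = 1/2*154 = 77.
rho = 1/20.
rho*m = 1/20*77 = 3.85.
k = floor(3.85) = 3.

3


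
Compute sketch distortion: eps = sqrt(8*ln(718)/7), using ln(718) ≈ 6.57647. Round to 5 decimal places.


ln(718) ≈ 6.57647.
8*ln(N)/m ≈ 8*6.57647/7 ≈ 7.51596571.
eps = sqrt(7.51596571) ≈ 2.7415262 ≈ 2.74153.

2.74153


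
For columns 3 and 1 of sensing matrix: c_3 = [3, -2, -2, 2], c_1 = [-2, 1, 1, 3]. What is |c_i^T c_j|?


Inner product: 3*-2 + -2*1 + -2*1 + 2*3
Products: [-6, -2, -2, 6]
Sum = -4.
|dot| = 4.

4


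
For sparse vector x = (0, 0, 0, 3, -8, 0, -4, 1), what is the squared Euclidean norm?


Non-zero entries: [(3, 3), (4, -8), (6, -4), (7, 1)]
Squares: [9, 64, 16, 1]
||x||_2^2 = sum = 90.

90


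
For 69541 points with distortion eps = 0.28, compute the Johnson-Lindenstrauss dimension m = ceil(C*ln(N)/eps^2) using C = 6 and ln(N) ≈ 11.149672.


ln(69541) ≈ 11.149672.
eps^2 = 0.28^2 = 0.0784.
C*ln(N)/eps^2 ≈ 6*11.149672/0.0784 ≈ 853.2912.
m = ceil(853.2912) = 854.

854


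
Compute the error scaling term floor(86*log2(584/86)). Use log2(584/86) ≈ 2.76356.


log2(n/k) = log2(584/86) ≈ 2.76356.
k*log2(n/k) ≈ 86*2.76356 = 237.66616.
floor(237.66616) = 237.

237


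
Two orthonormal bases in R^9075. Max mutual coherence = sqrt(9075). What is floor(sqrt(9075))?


95^2 = 9025 <= 9075 < 9216 = 96^2, so 95 <= sqrt(9075) < 96.
floor(sqrt(9075)) = 95.

95


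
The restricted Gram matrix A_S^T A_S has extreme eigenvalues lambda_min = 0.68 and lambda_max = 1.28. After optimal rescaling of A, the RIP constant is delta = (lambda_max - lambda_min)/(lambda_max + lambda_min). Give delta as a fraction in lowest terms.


lambda_max - lambda_min = 1.28 - 0.68 = 0.60.
lambda_max + lambda_min = 1.28 + 0.68 = 1.96.
delta = 0.60/1.96 = 60/196 = 15/49.

15/49


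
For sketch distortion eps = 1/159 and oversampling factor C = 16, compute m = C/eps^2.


1/eps = 159.
(1/eps)^2 = 25281.
m = 16*25281 = 404496.

404496


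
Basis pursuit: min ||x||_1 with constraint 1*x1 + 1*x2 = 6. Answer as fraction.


Axis intercepts:
  x1 = 6, x2 = 0: L1 = 6
  x1 = 0, x2 = 6: L1 = 6
x* = (6, 0)
||x*||_1 = 6.

6


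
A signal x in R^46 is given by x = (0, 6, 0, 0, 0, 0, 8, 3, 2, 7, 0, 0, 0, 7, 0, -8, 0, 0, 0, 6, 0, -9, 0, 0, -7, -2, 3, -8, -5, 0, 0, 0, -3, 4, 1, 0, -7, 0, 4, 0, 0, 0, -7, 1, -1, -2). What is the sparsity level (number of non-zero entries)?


Non-zero positions: [1, 6, 7, 8, 9, 13, 15, 19, 21, 24, 25, 26, 27, 28, 32, 33, 34, 36, 38, 42, 43, 44, 45].
Sparsity = 23.

23


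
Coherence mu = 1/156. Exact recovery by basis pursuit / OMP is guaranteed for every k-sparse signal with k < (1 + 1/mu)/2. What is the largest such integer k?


1/mu = 156.
1 + 1/mu = 157.
(1 + 1/mu)/2 = 78.5 is not an integer, so k_max = floor(78.5) = 78.

78


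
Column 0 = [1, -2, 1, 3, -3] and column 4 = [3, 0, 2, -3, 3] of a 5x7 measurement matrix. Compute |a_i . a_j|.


Inner product: 1*3 + -2*0 + 1*2 + 3*-3 + -3*3
Products: [3, 0, 2, -9, -9]
Sum = -13.
|dot| = 13.

13


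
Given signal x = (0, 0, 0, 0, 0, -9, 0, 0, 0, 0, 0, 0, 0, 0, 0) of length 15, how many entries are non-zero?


Non-zero positions: [5].
Sparsity = 1.

1


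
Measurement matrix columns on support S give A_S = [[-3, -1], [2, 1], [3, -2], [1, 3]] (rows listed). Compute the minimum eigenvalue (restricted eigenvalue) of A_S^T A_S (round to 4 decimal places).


A_S^T A_S = [[23, 2], [2, 15]].
trace = 38.
det = 341.
disc = trace^2 - 4*det = 1444 - 4*341 = 80.
sqrt(80) ≈ 8.944272.
lam_min = (38 - sqrt(80))/2 ≈ (38 - 8.944272)/2 = 14.527864 ≈ 14.5279.

14.5279


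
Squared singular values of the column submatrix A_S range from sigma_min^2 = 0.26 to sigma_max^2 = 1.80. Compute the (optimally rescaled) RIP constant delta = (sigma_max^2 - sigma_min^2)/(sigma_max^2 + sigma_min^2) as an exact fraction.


lambda_max - lambda_min = 1.80 - 0.26 = 1.54.
lambda_max + lambda_min = 1.80 + 0.26 = 2.06.
delta = 1.54/2.06 = 154/206 = 77/103.

77/103


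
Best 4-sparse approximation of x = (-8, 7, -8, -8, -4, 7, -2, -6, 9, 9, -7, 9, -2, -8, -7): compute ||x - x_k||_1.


Sorted |x_i| descending: [9, 9, 9, 8, 8, 8, 8, 7, 7, 7, 7, 6, 4, 2, 2]
Keep top 4: [9, 9, 9, 8]
Tail entries: [8, 8, 8, 7, 7, 7, 7, 6, 4, 2, 2]
L1 error = sum of tail = 66.

66


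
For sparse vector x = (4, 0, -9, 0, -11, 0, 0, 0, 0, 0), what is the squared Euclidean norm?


Non-zero entries: [(0, 4), (2, -9), (4, -11)]
Squares: [16, 81, 121]
||x||_2^2 = sum = 218.

218


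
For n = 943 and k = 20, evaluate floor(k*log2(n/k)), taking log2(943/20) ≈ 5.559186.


log2(n/k) = log2(943/20) ≈ 5.559186.
k*log2(n/k) ≈ 20*5.559186 = 111.18372.
floor(111.18372) = 111.

111


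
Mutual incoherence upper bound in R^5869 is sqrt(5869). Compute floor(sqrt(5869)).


76^2 = 5776 <= 5869 < 5929 = 77^2, so 76 <= sqrt(5869) < 77.
floor(sqrt(5869)) = 76.

76


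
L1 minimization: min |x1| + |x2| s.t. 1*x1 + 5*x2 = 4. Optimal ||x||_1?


Axis intercepts:
  x1 = 4, x2 = 0: L1 = 4
  x1 = 0, x2 = 4/5: L1 = 4/5
x* = (0, 4/5)
||x*||_1 = 4/5.

4/5


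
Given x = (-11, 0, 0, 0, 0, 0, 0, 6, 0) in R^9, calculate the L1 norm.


Non-zero entries: [(0, -11), (7, 6)]
Absolute values: [11, 6]
||x||_1 = sum = 17.

17


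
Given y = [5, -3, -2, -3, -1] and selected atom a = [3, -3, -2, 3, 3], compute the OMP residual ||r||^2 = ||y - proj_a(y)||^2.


a^T a = 40.
a^T y = 16.
coeff = 16/40 = 2/5.
||r||^2 = 208/5.

208/5


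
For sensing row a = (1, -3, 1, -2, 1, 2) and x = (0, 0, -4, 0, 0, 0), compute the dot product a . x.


Non-zero terms: ['1*-4']
Products: [-4]
y = sum = -4.

-4


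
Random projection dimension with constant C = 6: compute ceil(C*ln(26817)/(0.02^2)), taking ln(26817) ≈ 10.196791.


ln(26817) ≈ 10.196791.
eps^2 = 0.02^2 = 0.0004.
C*ln(N)/eps^2 ≈ 6*10.196791/0.0004 ≈ 152951.865.
m = ceil(152951.865) = 152952.

152952


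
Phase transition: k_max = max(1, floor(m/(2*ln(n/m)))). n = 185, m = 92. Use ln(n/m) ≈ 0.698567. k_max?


n/m = 185/92.
ln(n/m) ≈ 0.698567.
2*ln(n/m) ≈ 1.397134.
m/(2*ln(n/m)) ≈ 92/1.397134 ≈ 65.8491.
floor = 65.
k_max = max(1, 65) = 65.

65


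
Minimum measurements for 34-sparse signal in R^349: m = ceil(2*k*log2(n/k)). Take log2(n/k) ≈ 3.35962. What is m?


log2(n/k) = log2(349/34) ≈ 3.35962.
2*k*log2(n/k) ≈ 2*34*3.35962 = 228.45416.
m = ceil(228.45416) = 229.

229


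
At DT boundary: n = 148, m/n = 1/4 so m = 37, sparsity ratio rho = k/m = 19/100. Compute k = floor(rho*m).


m = 1/4*148 = 37.
rho = 19/100.
rho*m = 19/100*37 = 7.03.
k = floor(7.03) = 7.

7


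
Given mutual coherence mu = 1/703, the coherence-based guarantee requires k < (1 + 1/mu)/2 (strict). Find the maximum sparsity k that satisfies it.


1/mu = 703.
1 + 1/mu = 704.
(1 + 1/mu)/2 = 352 is an integer and the inequality is strict, so k_max = 352 - 1 = 351.

351


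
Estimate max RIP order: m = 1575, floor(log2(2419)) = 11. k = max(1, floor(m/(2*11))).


floor(log2(2419)) = 11.
2*11 = 22.
m/(2*floor(log2(n))) = 1575/22 ≈ 71.5909.
floor = 71.
k = max(1, 71) = 71.

71


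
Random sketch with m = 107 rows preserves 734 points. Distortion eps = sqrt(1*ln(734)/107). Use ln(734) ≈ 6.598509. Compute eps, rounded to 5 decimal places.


ln(734) ≈ 6.598509.
1*ln(N)/m ≈ 1*6.598509/107 ≈ 0.06166831.
eps = sqrt(0.06166831) ≈ 0.248331 ≈ 0.24833.

0.24833


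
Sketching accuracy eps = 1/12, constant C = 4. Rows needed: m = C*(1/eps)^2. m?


1/eps = 12.
(1/eps)^2 = 144.
m = 4*144 = 576.

576


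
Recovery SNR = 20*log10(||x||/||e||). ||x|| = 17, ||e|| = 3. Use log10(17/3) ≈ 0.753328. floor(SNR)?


||x||/||e|| = 17/3.
log10(17/3) ≈ 0.753328.
20*log10(||x||/||e||) ≈ 20*0.753328 = 15.06656.
floor(15.06656) = 15.

15


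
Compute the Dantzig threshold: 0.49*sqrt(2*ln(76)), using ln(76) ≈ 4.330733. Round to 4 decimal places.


ln(76) ≈ 4.330733.
2*ln(n) ≈ 8.661466.
sqrt(2*ln(n)) ≈ sqrt(8.661466) ≈ 2.943037.
threshold ≈ 0.49*2.943037 = 1.44208813 ≈ 1.4421.

1.4421


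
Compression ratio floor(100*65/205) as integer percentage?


100*m/n = 100*65/205 ≈ 31.7073.
floor = 31.

31


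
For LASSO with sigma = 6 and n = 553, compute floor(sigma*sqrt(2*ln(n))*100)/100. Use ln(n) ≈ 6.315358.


ln(553) ≈ 6.315358.
2*ln(n) ≈ 12.630716.
sqrt(2*ln(n)) ≈ sqrt(12.630716) ≈ 3.553972.
lambda ≈ 6*3.553972 = 21.323832.
floor(lambda*100)/100 = 21.32.

21.32


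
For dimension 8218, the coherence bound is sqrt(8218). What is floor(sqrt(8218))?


90^2 = 8100 <= 8218 < 8281 = 91^2, so 90 <= sqrt(8218) < 91.
floor(sqrt(8218)) = 90.

90


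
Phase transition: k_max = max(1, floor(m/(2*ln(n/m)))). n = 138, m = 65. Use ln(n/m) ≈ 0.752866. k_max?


n/m = 138/65.
ln(n/m) ≈ 0.752866.
2*ln(n/m) ≈ 1.505732.
m/(2*ln(n/m)) ≈ 65/1.505732 ≈ 43.1684.
floor = 43.
k_max = max(1, 43) = 43.

43


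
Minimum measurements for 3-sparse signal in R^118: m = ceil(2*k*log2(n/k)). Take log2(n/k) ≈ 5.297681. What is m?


log2(n/k) = log2(118/3) ≈ 5.297681.
2*k*log2(n/k) ≈ 2*3*5.297681 = 31.786086.
m = ceil(31.786086) = 32.

32


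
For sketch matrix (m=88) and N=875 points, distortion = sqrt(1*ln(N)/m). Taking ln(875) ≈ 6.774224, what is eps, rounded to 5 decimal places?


ln(875) ≈ 6.774224.
1*ln(N)/m ≈ 1*6.774224/88 ≈ 0.07697982.
eps = sqrt(0.07697982) ≈ 0.2774524 ≈ 0.27745.

0.27745


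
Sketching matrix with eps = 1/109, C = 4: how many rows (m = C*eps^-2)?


1/eps = 109.
(1/eps)^2 = 11881.
m = 4*11881 = 47524.

47524


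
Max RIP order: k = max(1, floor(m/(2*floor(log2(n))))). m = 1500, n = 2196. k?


floor(log2(2196)) = 11.
2*11 = 22.
m/(2*floor(log2(n))) = 1500/22 ≈ 68.1818.
floor = 68.
k = max(1, 68) = 68.

68


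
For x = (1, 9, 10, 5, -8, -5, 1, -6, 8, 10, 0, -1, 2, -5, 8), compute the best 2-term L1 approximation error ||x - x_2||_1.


Sorted |x_i| descending: [10, 10, 9, 8, 8, 8, 6, 5, 5, 5, 2, 1, 1, 1, 0]
Keep top 2: [10, 10]
Tail entries: [9, 8, 8, 8, 6, 5, 5, 5, 2, 1, 1, 1, 0]
L1 error = sum of tail = 59.

59


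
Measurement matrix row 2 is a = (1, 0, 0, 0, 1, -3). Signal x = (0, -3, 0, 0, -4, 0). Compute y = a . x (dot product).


Non-zero terms: ['0*-3', '1*-4']
Products: [0, -4]
y = sum = -4.

-4


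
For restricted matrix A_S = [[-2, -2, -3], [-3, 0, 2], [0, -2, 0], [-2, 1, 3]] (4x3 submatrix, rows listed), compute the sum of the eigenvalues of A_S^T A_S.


Sum of eigenvalues of A_S^T A_S = trace(A_S^T A_S) = sum of squared column norms of A_S.
A_S^T A_S diagonal: [17, 9, 22].
trace = 17 + 9 + 22 = 48.

48


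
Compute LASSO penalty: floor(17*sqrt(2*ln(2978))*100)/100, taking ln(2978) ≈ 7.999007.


ln(2978) ≈ 7.999007.
2*ln(n) ≈ 15.998014.
sqrt(2*ln(n)) ≈ sqrt(15.998014) ≈ 3.999752.
lambda ≈ 17*3.999752 = 67.995784.
floor(lambda*100)/100 = 67.99.

67.99


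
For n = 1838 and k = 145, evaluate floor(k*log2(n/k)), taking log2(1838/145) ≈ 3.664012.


log2(n/k) = log2(1838/145) ≈ 3.664012.
k*log2(n/k) ≈ 145*3.664012 = 531.28174.
floor(531.28174) = 531.

531


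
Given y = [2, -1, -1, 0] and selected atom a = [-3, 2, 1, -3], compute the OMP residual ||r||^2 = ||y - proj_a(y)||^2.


a^T a = 23.
a^T y = -9.
coeff = -9/23 = -9/23.
||r||^2 = 57/23.

57/23


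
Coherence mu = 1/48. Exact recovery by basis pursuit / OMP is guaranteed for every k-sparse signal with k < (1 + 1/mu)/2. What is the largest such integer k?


1/mu = 48.
1 + 1/mu = 49.
(1 + 1/mu)/2 = 24.5 is not an integer, so k_max = floor(24.5) = 24.

24


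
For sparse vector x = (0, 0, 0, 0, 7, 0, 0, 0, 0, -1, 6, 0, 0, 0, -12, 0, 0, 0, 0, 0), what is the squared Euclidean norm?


Non-zero entries: [(4, 7), (9, -1), (10, 6), (14, -12)]
Squares: [49, 1, 36, 144]
||x||_2^2 = sum = 230.

230


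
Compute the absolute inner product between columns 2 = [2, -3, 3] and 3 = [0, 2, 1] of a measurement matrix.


Inner product: 2*0 + -3*2 + 3*1
Products: [0, -6, 3]
Sum = -3.
|dot| = 3.

3


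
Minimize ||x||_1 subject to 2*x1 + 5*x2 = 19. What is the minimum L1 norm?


Axis intercepts:
  x1 = 19/2, x2 = 0: L1 = 19/2
  x1 = 0, x2 = 19/5: L1 = 19/5
x* = (0, 19/5)
||x*||_1 = 19/5.

19/5


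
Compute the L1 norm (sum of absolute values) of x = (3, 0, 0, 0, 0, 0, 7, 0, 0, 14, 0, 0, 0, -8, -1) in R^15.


Non-zero entries: [(0, 3), (6, 7), (9, 14), (13, -8), (14, -1)]
Absolute values: [3, 7, 14, 8, 1]
||x||_1 = sum = 33.

33


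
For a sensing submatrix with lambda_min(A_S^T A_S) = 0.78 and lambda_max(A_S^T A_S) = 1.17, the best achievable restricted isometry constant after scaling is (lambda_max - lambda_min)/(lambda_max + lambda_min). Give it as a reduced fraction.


lambda_max - lambda_min = 1.17 - 0.78 = 0.39.
lambda_max + lambda_min = 1.17 + 0.78 = 1.95.
delta = 0.39/1.95 = 39/195 = 1/5.

1/5


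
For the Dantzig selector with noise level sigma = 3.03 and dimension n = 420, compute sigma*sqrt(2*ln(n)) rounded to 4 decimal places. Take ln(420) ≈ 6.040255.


ln(420) ≈ 6.040255.
2*ln(n) ≈ 12.08051.
sqrt(2*ln(n)) ≈ sqrt(12.08051) ≈ 3.475703.
threshold ≈ 3.03*3.475703 = 10.53138009 ≈ 10.5314.

10.5314


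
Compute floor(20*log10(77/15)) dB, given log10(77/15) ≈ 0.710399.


||x||/||e|| = 77/15.
log10(77/15) ≈ 0.710399.
20*log10(||x||/||e||) ≈ 20*0.710399 = 14.20798.
floor(14.20798) = 14.

14


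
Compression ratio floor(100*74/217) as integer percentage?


100*m/n = 100*74/217 ≈ 34.1014.
floor = 34.

34


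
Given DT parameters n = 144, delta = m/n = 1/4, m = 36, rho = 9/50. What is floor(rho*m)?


m = 1/4*144 = 36.
rho = 9/50.
rho*m = 9/50*36 = 6.48.
k = floor(6.48) = 6.

6


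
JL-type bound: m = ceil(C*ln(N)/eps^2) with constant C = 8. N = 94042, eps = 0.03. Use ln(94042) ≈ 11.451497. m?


ln(94042) ≈ 11.451497.
eps^2 = 0.03^2 = 0.0009.
C*ln(N)/eps^2 ≈ 8*11.451497/0.0009 ≈ 101791.0844.
m = ceil(101791.0844) = 101792.

101792


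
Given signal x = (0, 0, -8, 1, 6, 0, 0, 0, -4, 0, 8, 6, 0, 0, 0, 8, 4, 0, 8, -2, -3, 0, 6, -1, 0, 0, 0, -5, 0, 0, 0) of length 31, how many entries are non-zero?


Non-zero positions: [2, 3, 4, 8, 10, 11, 15, 16, 18, 19, 20, 22, 23, 27].
Sparsity = 14.

14


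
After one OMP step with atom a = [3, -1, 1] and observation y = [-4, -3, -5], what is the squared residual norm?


a^T a = 11.
a^T y = -14.
coeff = -14/11 = -14/11.
||r||^2 = 354/11.

354/11


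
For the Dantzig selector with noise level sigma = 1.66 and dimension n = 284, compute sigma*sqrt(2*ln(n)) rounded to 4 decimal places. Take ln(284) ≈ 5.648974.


ln(284) ≈ 5.648974.
2*ln(n) ≈ 11.297948.
sqrt(2*ln(n)) ≈ sqrt(11.297948) ≈ 3.361242.
threshold ≈ 1.66*3.361242 = 5.57966172 ≈ 5.5797.

5.5797


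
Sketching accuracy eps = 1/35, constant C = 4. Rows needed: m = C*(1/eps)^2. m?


1/eps = 35.
(1/eps)^2 = 1225.
m = 4*1225 = 4900.

4900


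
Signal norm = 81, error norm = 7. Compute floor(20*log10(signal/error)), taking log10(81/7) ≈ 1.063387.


||x||/||e|| = 81/7.
log10(81/7) ≈ 1.063387.
20*log10(||x||/||e||) ≈ 20*1.063387 = 21.26774.
floor(21.26774) = 21.

21


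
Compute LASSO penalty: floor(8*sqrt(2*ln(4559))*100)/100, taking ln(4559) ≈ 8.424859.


ln(4559) ≈ 8.424859.
2*ln(n) ≈ 16.849718.
sqrt(2*ln(n)) ≈ sqrt(16.849718) ≈ 4.104841.
lambda ≈ 8*4.104841 = 32.838728.
floor(lambda*100)/100 = 32.83.

32.83


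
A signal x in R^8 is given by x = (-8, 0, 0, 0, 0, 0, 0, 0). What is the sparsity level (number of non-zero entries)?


Non-zero positions: [0].
Sparsity = 1.

1


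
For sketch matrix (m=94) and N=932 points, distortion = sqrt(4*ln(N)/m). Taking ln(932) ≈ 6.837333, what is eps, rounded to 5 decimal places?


ln(932) ≈ 6.837333.
4*ln(N)/m ≈ 4*6.837333/94 ≈ 0.29095034.
eps = sqrt(0.29095034) ≈ 0.5393981 ≈ 0.53940.

0.53940


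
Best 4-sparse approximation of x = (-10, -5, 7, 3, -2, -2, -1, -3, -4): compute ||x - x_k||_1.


Sorted |x_i| descending: [10, 7, 5, 4, 3, 3, 2, 2, 1]
Keep top 4: [10, 7, 5, 4]
Tail entries: [3, 3, 2, 2, 1]
L1 error = sum of tail = 11.

11


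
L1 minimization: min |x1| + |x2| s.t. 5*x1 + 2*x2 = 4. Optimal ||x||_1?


Axis intercepts:
  x1 = 4/5, x2 = 0: L1 = 4/5
  x1 = 0, x2 = 2: L1 = 2
x* = (4/5, 0)
||x*||_1 = 4/5.

4/5


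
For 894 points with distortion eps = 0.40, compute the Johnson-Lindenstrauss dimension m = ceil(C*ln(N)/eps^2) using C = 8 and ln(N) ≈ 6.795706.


ln(894) ≈ 6.795706.
eps^2 = 0.40^2 = 0.16.
C*ln(N)/eps^2 ≈ 8*6.795706/0.16 ≈ 339.7853.
m = ceil(339.7853) = 340.

340


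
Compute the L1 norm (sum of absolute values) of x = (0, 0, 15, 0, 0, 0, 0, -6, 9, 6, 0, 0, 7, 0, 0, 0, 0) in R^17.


Non-zero entries: [(2, 15), (7, -6), (8, 9), (9, 6), (12, 7)]
Absolute values: [15, 6, 9, 6, 7]
||x||_1 = sum = 43.

43


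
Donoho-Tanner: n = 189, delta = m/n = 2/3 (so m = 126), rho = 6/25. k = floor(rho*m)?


m = 2/3*189 = 126.
rho = 6/25.
rho*m = 6/25*126 = 30.24.
k = floor(30.24) = 30.

30


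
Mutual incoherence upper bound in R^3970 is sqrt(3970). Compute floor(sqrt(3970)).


63^2 = 3969 <= 3970 < 4096 = 64^2, so 63 <= sqrt(3970) < 64.
floor(sqrt(3970)) = 63.

63


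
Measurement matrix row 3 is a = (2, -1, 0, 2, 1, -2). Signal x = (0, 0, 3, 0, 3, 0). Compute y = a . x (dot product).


Non-zero terms: ['0*3', '1*3']
Products: [0, 3]
y = sum = 3.

3


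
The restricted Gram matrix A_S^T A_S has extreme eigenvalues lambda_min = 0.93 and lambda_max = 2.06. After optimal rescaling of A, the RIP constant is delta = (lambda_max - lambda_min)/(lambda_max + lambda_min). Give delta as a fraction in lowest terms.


lambda_max - lambda_min = 2.06 - 0.93 = 1.13.
lambda_max + lambda_min = 2.06 + 0.93 = 2.99.
delta = 1.13/2.99 = 113/299.

113/299


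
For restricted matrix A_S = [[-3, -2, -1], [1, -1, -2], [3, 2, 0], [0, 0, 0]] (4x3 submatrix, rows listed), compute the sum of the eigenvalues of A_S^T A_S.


Sum of eigenvalues of A_S^T A_S = trace(A_S^T A_S) = sum of squared column norms of A_S.
A_S^T A_S diagonal: [19, 9, 5].
trace = 19 + 9 + 5 = 33.

33


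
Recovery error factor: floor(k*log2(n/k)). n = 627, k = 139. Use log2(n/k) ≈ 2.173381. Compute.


log2(n/k) = log2(627/139) ≈ 2.173381.
k*log2(n/k) ≈ 139*2.173381 = 302.099959.
floor(302.099959) = 302.

302


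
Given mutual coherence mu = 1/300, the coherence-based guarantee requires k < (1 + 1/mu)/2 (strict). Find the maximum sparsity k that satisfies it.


1/mu = 300.
1 + 1/mu = 301.
(1 + 1/mu)/2 = 150.5 is not an integer, so k_max = floor(150.5) = 150.

150


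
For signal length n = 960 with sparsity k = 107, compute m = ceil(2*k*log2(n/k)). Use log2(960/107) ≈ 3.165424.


log2(n/k) = log2(960/107) ≈ 3.165424.
2*k*log2(n/k) ≈ 2*107*3.165424 = 677.400736.
m = ceil(677.400736) = 678.

678


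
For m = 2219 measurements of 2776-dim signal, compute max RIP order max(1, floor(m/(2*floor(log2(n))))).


floor(log2(2776)) = 11.
2*11 = 22.
m/(2*floor(log2(n))) = 2219/22 ≈ 100.8636.
floor = 100.
k = max(1, 100) = 100.

100


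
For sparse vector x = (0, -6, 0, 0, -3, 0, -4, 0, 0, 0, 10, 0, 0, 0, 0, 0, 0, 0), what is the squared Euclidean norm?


Non-zero entries: [(1, -6), (4, -3), (6, -4), (10, 10)]
Squares: [36, 9, 16, 100]
||x||_2^2 = sum = 161.

161


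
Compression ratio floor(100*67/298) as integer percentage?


100*m/n = 100*67/298 ≈ 22.4832.
floor = 22.

22


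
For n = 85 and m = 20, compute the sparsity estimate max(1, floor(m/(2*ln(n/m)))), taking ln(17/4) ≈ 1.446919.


n/m = 85/20 = 17/4.
ln(n/m) ≈ 1.446919.
2*ln(n/m) ≈ 2.893838.
m/(2*ln(n/m)) ≈ 20/2.893838 ≈ 6.9112.
floor = 6.
k_max = max(1, 6) = 6.

6


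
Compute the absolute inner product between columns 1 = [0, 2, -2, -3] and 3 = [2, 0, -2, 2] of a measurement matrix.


Inner product: 0*2 + 2*0 + -2*-2 + -3*2
Products: [0, 0, 4, -6]
Sum = -2.
|dot| = 2.

2


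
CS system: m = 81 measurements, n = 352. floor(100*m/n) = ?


100*m/n = 100*81/352 ≈ 23.0114.
floor = 23.

23


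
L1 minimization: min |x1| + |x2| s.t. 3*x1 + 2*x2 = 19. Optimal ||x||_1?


Axis intercepts:
  x1 = 19/3, x2 = 0: L1 = 19/3
  x1 = 0, x2 = 19/2: L1 = 19/2
x* = (19/3, 0)
||x*||_1 = 19/3.

19/3


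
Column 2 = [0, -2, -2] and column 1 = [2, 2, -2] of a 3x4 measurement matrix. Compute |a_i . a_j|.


Inner product: 0*2 + -2*2 + -2*-2
Products: [0, -4, 4]
Sum = 0.
|dot| = 0.

0


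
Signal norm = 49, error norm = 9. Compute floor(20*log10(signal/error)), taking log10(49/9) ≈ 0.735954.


||x||/||e|| = 49/9.
log10(49/9) ≈ 0.735954.
20*log10(||x||/||e||) ≈ 20*0.735954 = 14.71908.
floor(14.71908) = 14.

14


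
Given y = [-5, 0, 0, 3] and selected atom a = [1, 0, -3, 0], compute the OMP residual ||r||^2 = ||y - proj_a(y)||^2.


a^T a = 10.
a^T y = -5.
coeff = -5/10 = -1/2.
||r||^2 = 63/2.

63/2


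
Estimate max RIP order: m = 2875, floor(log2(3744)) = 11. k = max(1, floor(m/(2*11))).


floor(log2(3744)) = 11.
2*11 = 22.
m/(2*floor(log2(n))) = 2875/22 ≈ 130.6818.
floor = 130.
k = max(1, 130) = 130.

130


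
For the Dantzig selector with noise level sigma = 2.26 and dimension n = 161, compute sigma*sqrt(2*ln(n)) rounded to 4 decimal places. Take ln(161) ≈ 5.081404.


ln(161) ≈ 5.081404.
2*ln(n) ≈ 10.162808.
sqrt(2*ln(n)) ≈ sqrt(10.162808) ≈ 3.187916.
threshold ≈ 2.26*3.187916 = 7.20469016 ≈ 7.2047.

7.2047


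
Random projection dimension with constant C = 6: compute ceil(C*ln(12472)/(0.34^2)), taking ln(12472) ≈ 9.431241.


ln(12472) ≈ 9.431241.
eps^2 = 0.34^2 = 0.1156.
C*ln(N)/eps^2 ≈ 6*9.431241/0.1156 ≈ 489.5108.
m = ceil(489.5108) = 490.

490


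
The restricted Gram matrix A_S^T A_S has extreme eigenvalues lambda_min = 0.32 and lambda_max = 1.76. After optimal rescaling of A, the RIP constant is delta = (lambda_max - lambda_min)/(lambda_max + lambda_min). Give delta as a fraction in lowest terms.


lambda_max - lambda_min = 1.76 - 0.32 = 1.44.
lambda_max + lambda_min = 1.76 + 0.32 = 2.08.
delta = 1.44/2.08 = 144/208 = 9/13.

9/13


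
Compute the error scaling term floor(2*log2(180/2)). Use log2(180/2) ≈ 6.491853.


log2(n/k) = log2(180/2) ≈ 6.491853.
k*log2(n/k) ≈ 2*6.491853 = 12.983706.
floor(12.983706) = 12.

12


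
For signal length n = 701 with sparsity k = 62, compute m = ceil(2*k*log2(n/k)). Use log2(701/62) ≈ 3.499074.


log2(n/k) = log2(701/62) ≈ 3.499074.
2*k*log2(n/k) ≈ 2*62*3.499074 = 433.885176.
m = ceil(433.885176) = 434.

434


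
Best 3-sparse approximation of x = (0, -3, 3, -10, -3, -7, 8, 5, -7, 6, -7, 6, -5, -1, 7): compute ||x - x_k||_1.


Sorted |x_i| descending: [10, 8, 7, 7, 7, 7, 6, 6, 5, 5, 3, 3, 3, 1, 0]
Keep top 3: [10, 8, 7]
Tail entries: [7, 7, 7, 6, 6, 5, 5, 3, 3, 3, 1, 0]
L1 error = sum of tail = 53.

53


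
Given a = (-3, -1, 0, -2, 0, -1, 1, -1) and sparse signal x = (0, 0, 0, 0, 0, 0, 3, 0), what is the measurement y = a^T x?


Non-zero terms: ['1*3']
Products: [3]
y = sum = 3.

3


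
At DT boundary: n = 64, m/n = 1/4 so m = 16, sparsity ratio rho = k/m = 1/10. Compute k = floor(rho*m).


m = 1/4*64 = 16.
rho = 1/10.
rho*m = 1/10*16 = 1.6.
k = floor(1.6) = 1.

1


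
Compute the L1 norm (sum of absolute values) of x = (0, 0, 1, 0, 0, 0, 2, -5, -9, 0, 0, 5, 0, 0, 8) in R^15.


Non-zero entries: [(2, 1), (6, 2), (7, -5), (8, -9), (11, 5), (14, 8)]
Absolute values: [1, 2, 5, 9, 5, 8]
||x||_1 = sum = 30.

30


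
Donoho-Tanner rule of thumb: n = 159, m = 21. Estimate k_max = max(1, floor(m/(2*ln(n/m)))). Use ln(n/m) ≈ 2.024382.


n/m = 159/21 = 53/7.
ln(n/m) ≈ 2.024382.
2*ln(n/m) ≈ 4.048764.
m/(2*ln(n/m)) ≈ 21/4.048764 ≈ 5.1868.
floor = 5.
k_max = max(1, 5) = 5.

5


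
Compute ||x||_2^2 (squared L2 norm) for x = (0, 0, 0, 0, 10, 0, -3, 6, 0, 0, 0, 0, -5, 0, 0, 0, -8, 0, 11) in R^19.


Non-zero entries: [(4, 10), (6, -3), (7, 6), (12, -5), (16, -8), (18, 11)]
Squares: [100, 9, 36, 25, 64, 121]
||x||_2^2 = sum = 355.

355


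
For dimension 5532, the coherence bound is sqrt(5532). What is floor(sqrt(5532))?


74^2 = 5476 <= 5532 < 5625 = 75^2, so 74 <= sqrt(5532) < 75.
floor(sqrt(5532)) = 74.

74


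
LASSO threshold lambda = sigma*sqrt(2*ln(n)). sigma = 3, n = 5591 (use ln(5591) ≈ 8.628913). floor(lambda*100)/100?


ln(5591) ≈ 8.628913.
2*ln(n) ≈ 17.257826.
sqrt(2*ln(n)) ≈ sqrt(17.257826) ≈ 4.154254.
lambda ≈ 3*4.154254 = 12.462762.
floor(lambda*100)/100 = 12.46.

12.46


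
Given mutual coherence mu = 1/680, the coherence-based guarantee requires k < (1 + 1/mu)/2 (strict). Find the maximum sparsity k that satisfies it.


1/mu = 680.
1 + 1/mu = 681.
(1 + 1/mu)/2 = 340.5 is not an integer, so k_max = floor(340.5) = 340.

340


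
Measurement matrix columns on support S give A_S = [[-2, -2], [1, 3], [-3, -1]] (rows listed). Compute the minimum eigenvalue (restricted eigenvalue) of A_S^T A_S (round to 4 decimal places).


A_S^T A_S = [[14, 10], [10, 14]].
trace = 28.
det = 96.
disc = trace^2 - 4*det = 784 - 4*96 = 400.
sqrt(400) = 20.
lam_min = (28 - 20)/2 = 4 = 4.0000.

4.0000


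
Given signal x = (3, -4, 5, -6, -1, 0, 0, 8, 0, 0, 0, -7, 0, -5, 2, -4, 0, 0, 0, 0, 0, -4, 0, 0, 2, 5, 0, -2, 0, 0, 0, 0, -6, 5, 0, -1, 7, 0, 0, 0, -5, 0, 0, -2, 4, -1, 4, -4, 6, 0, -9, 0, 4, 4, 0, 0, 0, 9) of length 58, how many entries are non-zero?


Non-zero positions: [0, 1, 2, 3, 4, 7, 11, 13, 14, 15, 21, 24, 25, 27, 32, 33, 35, 36, 40, 43, 44, 45, 46, 47, 48, 50, 52, 53, 57].
Sparsity = 29.

29


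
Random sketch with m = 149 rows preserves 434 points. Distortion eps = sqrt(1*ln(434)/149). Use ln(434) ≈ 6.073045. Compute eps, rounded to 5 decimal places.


ln(434) ≈ 6.073045.
1*ln(N)/m ≈ 1*6.073045/149 ≈ 0.04075869.
eps = sqrt(0.04075869) ≈ 0.2018878 ≈ 0.20189.

0.20189


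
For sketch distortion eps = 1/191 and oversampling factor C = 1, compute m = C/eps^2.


1/eps = 191.
(1/eps)^2 = 36481.
m = 1*36481 = 36481.

36481


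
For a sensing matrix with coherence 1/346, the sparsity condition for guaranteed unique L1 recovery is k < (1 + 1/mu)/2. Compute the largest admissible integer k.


1/mu = 346.
1 + 1/mu = 347.
(1 + 1/mu)/2 = 173.5 is not an integer, so k_max = floor(173.5) = 173.

173


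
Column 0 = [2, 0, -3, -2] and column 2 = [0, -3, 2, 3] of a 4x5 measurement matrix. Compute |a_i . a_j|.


Inner product: 2*0 + 0*-3 + -3*2 + -2*3
Products: [0, 0, -6, -6]
Sum = -12.
|dot| = 12.

12


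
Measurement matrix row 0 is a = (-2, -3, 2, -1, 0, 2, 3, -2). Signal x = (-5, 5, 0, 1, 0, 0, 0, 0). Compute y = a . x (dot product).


Non-zero terms: ['-2*-5', '-3*5', '-1*1']
Products: [10, -15, -1]
y = sum = -6.

-6


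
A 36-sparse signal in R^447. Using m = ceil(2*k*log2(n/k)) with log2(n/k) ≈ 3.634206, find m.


log2(n/k) = log2(447/36) ≈ 3.634206.
2*k*log2(n/k) ≈ 2*36*3.634206 = 261.662832.
m = ceil(261.662832) = 262.

262


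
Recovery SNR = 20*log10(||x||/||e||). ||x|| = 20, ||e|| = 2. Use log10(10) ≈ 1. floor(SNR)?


||x||/||e|| = 20/2 = 10.
log10(10) ≈ 1.
20*log10(||x||/||e||) ≈ 20*1 = 20.
floor(20) = 20.

20


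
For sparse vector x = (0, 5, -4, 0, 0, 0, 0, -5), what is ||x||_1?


Non-zero entries: [(1, 5), (2, -4), (7, -5)]
Absolute values: [5, 4, 5]
||x||_1 = sum = 14.

14


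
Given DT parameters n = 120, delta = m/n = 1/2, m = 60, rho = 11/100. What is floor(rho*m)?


m = 1/2*120 = 60.
rho = 11/100.
rho*m = 11/100*60 = 6.6.
k = floor(6.6) = 6.

6


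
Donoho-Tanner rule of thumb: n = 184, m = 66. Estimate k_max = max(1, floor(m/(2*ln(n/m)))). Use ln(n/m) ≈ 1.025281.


n/m = 184/66 = 92/33.
ln(n/m) ≈ 1.025281.
2*ln(n/m) ≈ 2.050562.
m/(2*ln(n/m)) ≈ 66/2.050562 ≈ 32.1863.
floor = 32.
k_max = max(1, 32) = 32.

32


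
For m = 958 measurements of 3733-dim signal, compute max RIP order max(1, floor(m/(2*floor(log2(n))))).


floor(log2(3733)) = 11.
2*11 = 22.
m/(2*floor(log2(n))) = 958/22 ≈ 43.5455.
floor = 43.
k = max(1, 43) = 43.

43


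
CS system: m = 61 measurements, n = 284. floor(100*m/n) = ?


100*m/n = 100*61/284 ≈ 21.4789.
floor = 21.

21


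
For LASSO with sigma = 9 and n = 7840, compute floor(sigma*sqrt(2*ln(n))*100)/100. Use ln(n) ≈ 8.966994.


ln(7840) ≈ 8.966994.
2*ln(n) ≈ 17.933988.
sqrt(2*ln(n)) ≈ sqrt(17.933988) ≈ 4.234854.
lambda ≈ 9*4.234854 = 38.113686.
floor(lambda*100)/100 = 38.11.

38.11


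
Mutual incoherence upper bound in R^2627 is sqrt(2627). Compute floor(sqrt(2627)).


51^2 = 2601 <= 2627 < 2704 = 52^2, so 51 <= sqrt(2627) < 52.
floor(sqrt(2627)) = 51.

51


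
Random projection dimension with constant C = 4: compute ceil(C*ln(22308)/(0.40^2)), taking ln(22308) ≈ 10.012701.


ln(22308) ≈ 10.012701.
eps^2 = 0.40^2 = 0.16.
C*ln(N)/eps^2 ≈ 4*10.012701/0.16 ≈ 250.3175.
m = ceil(250.3175) = 251.

251


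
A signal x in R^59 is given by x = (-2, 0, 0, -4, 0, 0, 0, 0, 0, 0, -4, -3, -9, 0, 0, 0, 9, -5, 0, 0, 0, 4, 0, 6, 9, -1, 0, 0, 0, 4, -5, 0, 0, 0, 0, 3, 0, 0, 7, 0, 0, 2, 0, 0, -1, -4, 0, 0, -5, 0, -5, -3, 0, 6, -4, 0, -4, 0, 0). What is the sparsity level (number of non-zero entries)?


Non-zero positions: [0, 3, 10, 11, 12, 16, 17, 21, 23, 24, 25, 29, 30, 35, 38, 41, 44, 45, 48, 50, 51, 53, 54, 56].
Sparsity = 24.

24


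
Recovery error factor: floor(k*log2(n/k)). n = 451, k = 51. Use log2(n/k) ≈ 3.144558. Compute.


log2(n/k) = log2(451/51) ≈ 3.144558.
k*log2(n/k) ≈ 51*3.144558 = 160.372458.
floor(160.372458) = 160.

160


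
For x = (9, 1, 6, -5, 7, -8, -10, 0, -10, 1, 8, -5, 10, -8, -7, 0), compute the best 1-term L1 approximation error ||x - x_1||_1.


Sorted |x_i| descending: [10, 10, 10, 9, 8, 8, 8, 7, 7, 6, 5, 5, 1, 1, 0, 0]
Keep top 1: [10]
Tail entries: [10, 10, 9, 8, 8, 8, 7, 7, 6, 5, 5, 1, 1, 0, 0]
L1 error = sum of tail = 85.

85


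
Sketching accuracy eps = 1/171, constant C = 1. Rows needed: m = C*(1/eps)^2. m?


1/eps = 171.
(1/eps)^2 = 29241.
m = 1*29241 = 29241.

29241


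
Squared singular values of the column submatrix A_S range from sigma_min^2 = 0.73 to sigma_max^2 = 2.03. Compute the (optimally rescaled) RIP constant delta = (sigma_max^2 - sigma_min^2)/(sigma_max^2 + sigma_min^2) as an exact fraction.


lambda_max - lambda_min = 2.03 - 0.73 = 1.30.
lambda_max + lambda_min = 2.03 + 0.73 = 2.76.
delta = 1.30/2.76 = 130/276 = 65/138.

65/138


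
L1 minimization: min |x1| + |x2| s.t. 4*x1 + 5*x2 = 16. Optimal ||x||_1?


Axis intercepts:
  x1 = 4, x2 = 0: L1 = 4
  x1 = 0, x2 = 16/5: L1 = 16/5
x* = (0, 16/5)
||x*||_1 = 16/5.

16/5


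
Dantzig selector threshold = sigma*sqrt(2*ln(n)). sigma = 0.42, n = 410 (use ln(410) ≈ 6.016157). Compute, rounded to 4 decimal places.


ln(410) ≈ 6.016157.
2*ln(n) ≈ 12.032314.
sqrt(2*ln(n)) ≈ sqrt(12.032314) ≈ 3.468763.
threshold ≈ 0.42*3.468763 = 1.45688046 ≈ 1.4569.

1.4569


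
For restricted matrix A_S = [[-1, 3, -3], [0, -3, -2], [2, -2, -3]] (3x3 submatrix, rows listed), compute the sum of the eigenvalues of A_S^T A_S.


Sum of eigenvalues of A_S^T A_S = trace(A_S^T A_S) = sum of squared column norms of A_S.
A_S^T A_S diagonal: [5, 22, 22].
trace = 5 + 22 + 22 = 49.

49


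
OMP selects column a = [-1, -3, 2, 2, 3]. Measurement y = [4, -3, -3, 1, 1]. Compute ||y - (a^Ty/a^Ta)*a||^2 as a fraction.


a^T a = 27.
a^T y = 4.
coeff = 4/27 = 4/27.
||r||^2 = 956/27.

956/27


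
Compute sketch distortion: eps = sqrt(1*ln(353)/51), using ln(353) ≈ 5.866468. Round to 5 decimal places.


ln(353) ≈ 5.866468.
1*ln(N)/m ≈ 1*5.866468/51 ≈ 0.11502878.
eps = sqrt(0.11502878) ≈ 0.3391589 ≈ 0.33916.

0.33916


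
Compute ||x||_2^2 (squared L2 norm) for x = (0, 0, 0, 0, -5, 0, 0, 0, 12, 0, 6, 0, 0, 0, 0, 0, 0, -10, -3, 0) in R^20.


Non-zero entries: [(4, -5), (8, 12), (10, 6), (17, -10), (18, -3)]
Squares: [25, 144, 36, 100, 9]
||x||_2^2 = sum = 314.

314


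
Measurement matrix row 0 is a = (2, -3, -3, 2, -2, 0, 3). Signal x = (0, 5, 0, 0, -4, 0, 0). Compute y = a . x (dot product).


Non-zero terms: ['-3*5', '-2*-4']
Products: [-15, 8]
y = sum = -7.

-7


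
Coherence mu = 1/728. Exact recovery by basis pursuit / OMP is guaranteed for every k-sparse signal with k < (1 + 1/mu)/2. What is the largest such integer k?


1/mu = 728.
1 + 1/mu = 729.
(1 + 1/mu)/2 = 364.5 is not an integer, so k_max = floor(364.5) = 364.

364


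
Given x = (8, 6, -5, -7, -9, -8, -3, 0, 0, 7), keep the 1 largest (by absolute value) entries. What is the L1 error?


Sorted |x_i| descending: [9, 8, 8, 7, 7, 6, 5, 3, 0, 0]
Keep top 1: [9]
Tail entries: [8, 8, 7, 7, 6, 5, 3, 0, 0]
L1 error = sum of tail = 44.

44


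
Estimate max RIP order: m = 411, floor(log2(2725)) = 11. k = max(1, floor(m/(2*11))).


floor(log2(2725)) = 11.
2*11 = 22.
m/(2*floor(log2(n))) = 411/22 ≈ 18.6818.
floor = 18.
k = max(1, 18) = 18.

18


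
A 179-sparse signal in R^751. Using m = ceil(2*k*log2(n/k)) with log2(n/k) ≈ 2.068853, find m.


log2(n/k) = log2(751/179) ≈ 2.068853.
2*k*log2(n/k) ≈ 2*179*2.068853 = 740.649374.
m = ceil(740.649374) = 741.

741


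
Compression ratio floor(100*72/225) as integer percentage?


100*m/n = 100*72/225 ≈ 32.0.
floor = 32.

32


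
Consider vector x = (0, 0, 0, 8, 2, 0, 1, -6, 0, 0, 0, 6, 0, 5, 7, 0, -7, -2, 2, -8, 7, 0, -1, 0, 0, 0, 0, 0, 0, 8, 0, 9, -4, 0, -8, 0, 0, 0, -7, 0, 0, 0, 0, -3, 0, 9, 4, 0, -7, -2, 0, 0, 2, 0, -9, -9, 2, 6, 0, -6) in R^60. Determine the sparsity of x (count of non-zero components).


Non-zero positions: [3, 4, 6, 7, 11, 13, 14, 16, 17, 18, 19, 20, 22, 29, 31, 32, 34, 38, 43, 45, 46, 48, 49, 52, 54, 55, 56, 57, 59].
Sparsity = 29.

29


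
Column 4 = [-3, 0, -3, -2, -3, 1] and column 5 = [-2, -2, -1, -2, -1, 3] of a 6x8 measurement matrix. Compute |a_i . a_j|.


Inner product: -3*-2 + 0*-2 + -3*-1 + -2*-2 + -3*-1 + 1*3
Products: [6, 0, 3, 4, 3, 3]
Sum = 19.
|dot| = 19.

19


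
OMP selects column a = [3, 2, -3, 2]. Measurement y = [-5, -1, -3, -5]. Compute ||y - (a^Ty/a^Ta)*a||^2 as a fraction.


a^T a = 26.
a^T y = -18.
coeff = -18/26 = -9/13.
||r||^2 = 618/13.

618/13


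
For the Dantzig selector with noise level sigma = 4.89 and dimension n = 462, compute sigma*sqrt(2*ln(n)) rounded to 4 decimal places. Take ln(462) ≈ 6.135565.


ln(462) ≈ 6.135565.
2*ln(n) ≈ 12.27113.
sqrt(2*ln(n)) ≈ sqrt(12.27113) ≈ 3.503017.
threshold ≈ 4.89*3.503017 = 17.12975313 ≈ 17.1298.

17.1298


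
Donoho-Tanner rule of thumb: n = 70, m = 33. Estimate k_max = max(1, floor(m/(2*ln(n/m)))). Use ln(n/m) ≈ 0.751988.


n/m = 70/33.
ln(n/m) ≈ 0.751988.
2*ln(n/m) ≈ 1.503976.
m/(2*ln(n/m)) ≈ 33/1.503976 ≈ 21.9418.
floor = 21.
k_max = max(1, 21) = 21.

21


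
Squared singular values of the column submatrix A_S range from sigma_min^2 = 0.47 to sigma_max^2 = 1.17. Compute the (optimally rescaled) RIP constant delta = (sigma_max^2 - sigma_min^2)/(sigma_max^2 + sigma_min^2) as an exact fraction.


lambda_max - lambda_min = 1.17 - 0.47 = 0.70.
lambda_max + lambda_min = 1.17 + 0.47 = 1.64.
delta = 0.70/1.64 = 70/164 = 35/82.

35/82
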